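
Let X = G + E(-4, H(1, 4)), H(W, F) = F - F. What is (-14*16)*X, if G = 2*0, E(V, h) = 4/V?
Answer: 224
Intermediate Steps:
H(W, F) = 0
G = 0
X = -1 (X = 0 + 4/(-4) = 0 + 4*(-¼) = 0 - 1 = -1)
(-14*16)*X = -14*16*(-1) = -224*(-1) = 224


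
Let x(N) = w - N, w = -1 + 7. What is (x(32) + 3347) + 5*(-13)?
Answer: 3256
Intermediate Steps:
w = 6
x(N) = 6 - N
(x(32) + 3347) + 5*(-13) = ((6 - 1*32) + 3347) + 5*(-13) = ((6 - 32) + 3347) - 65 = (-26 + 3347) - 65 = 3321 - 65 = 3256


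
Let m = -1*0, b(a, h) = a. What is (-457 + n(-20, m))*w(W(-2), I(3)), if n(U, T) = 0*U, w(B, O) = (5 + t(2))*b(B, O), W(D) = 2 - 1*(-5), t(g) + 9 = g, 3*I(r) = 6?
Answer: 6398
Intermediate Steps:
I(r) = 2 (I(r) = (⅓)*6 = 2)
t(g) = -9 + g
W(D) = 7 (W(D) = 2 + 5 = 7)
w(B, O) = -2*B (w(B, O) = (5 + (-9 + 2))*B = (5 - 7)*B = -2*B)
m = 0
n(U, T) = 0
(-457 + n(-20, m))*w(W(-2), I(3)) = (-457 + 0)*(-2*7) = -457*(-14) = 6398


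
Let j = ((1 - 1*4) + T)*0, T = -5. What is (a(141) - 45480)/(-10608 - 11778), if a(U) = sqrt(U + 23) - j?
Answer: 7580/3731 - sqrt(41)/11193 ≈ 2.0311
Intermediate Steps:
j = 0 (j = ((1 - 1*4) - 5)*0 = ((1 - 4) - 5)*0 = (-3 - 5)*0 = -8*0 = 0)
a(U) = sqrt(23 + U) (a(U) = sqrt(U + 23) - 1*0 = sqrt(23 + U) + 0 = sqrt(23 + U))
(a(141) - 45480)/(-10608 - 11778) = (sqrt(23 + 141) - 45480)/(-10608 - 11778) = (sqrt(164) - 45480)/(-22386) = (2*sqrt(41) - 45480)*(-1/22386) = (-45480 + 2*sqrt(41))*(-1/22386) = 7580/3731 - sqrt(41)/11193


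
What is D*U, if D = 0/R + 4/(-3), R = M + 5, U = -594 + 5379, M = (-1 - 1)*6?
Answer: -6380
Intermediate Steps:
M = -12 (M = -2*6 = -12)
U = 4785
R = -7 (R = -12 + 5 = -7)
D = -4/3 (D = 0/(-7) + 4/(-3) = 0*(-⅐) + 4*(-⅓) = 0 - 4/3 = -4/3 ≈ -1.3333)
D*U = -4/3*4785 = -6380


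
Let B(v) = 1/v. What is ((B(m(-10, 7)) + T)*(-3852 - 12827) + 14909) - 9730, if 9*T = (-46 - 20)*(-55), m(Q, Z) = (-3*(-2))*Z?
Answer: -94113807/14 ≈ -6.7224e+6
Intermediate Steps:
m(Q, Z) = 6*Z
T = 1210/3 (T = ((-46 - 20)*(-55))/9 = (-66*(-55))/9 = (1/9)*3630 = 1210/3 ≈ 403.33)
((B(m(-10, 7)) + T)*(-3852 - 12827) + 14909) - 9730 = ((1/(6*7) + 1210/3)*(-3852 - 12827) + 14909) - 9730 = ((1/42 + 1210/3)*(-16679) + 14909) - 9730 = ((5647/14)*(-16679) + 14909) - 9730 = (-94186313/14 + 14909) - 9730 = -93977587/14 - 9730 = -94113807/14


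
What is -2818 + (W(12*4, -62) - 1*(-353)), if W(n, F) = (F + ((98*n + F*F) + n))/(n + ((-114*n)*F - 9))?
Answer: -49198433/19959 ≈ -2465.0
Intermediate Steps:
W(n, F) = (F + F² + 99*n)/(-9 + n - 114*F*n) (W(n, F) = (F + ((98*n + F²) + n))/(n + (-114*F*n - 9)) = (F + ((F² + 98*n) + n))/(n + (-9 - 114*F*n)) = (F + (F² + 99*n))/(-9 + n - 114*F*n) = (F + F² + 99*n)/(-9 + n - 114*F*n))
-2818 + (W(12*4, -62) - 1*(-353)) = -2818 + ((-1*(-62) - 1*(-62)² - 1188*4)/(9 - 12*4 + 114*(-62)*(12*4)) - 1*(-353)) = -2818 + ((62 - 1*3844 - 99*48)/(9 - 1*48 + 114*(-62)*48) + 353) = -2818 + ((62 - 3844 - 4752)/(9 - 48 - 339264) + 353) = -2818 + (-8534/(-339303) + 353) = -2818 + (-1/339303*(-8534) + 353) = -2818 + (502/19959 + 353) = -2818 + 7046029/19959 = -49198433/19959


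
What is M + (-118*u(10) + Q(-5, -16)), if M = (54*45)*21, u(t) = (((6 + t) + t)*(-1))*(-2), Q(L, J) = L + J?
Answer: 44873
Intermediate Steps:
Q(L, J) = J + L
u(t) = 12 + 4*t (u(t) = ((6 + 2*t)*(-1))*(-2) = (-6 - 2*t)*(-2) = 12 + 4*t)
M = 51030 (M = 2430*21 = 51030)
M + (-118*u(10) + Q(-5, -16)) = 51030 + (-118*(12 + 4*10) + (-16 - 5)) = 51030 + (-118*(12 + 40) - 21) = 51030 + (-118*52 - 21) = 51030 + (-6136 - 21) = 51030 - 6157 = 44873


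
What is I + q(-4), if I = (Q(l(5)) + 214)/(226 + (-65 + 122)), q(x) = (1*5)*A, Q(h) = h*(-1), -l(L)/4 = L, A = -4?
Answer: -5426/283 ≈ -19.173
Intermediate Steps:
l(L) = -4*L
Q(h) = -h
q(x) = -20 (q(x) = (1*5)*(-4) = 5*(-4) = -20)
I = 234/283 (I = (-(-4)*5 + 214)/(226 + (-65 + 122)) = (-1*(-20) + 214)/(226 + 57) = (20 + 214)/283 = 234*(1/283) = 234/283 ≈ 0.82685)
I + q(-4) = 234/283 - 20 = -5426/283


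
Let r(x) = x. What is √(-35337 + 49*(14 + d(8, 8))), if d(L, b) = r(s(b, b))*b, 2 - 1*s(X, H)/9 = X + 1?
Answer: I*√59347 ≈ 243.61*I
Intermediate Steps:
s(X, H) = 9 - 9*X (s(X, H) = 18 - 9*(X + 1) = 18 - 9*(1 + X) = 18 + (-9 - 9*X) = 9 - 9*X)
d(L, b) = b*(9 - 9*b) (d(L, b) = (9 - 9*b)*b = b*(9 - 9*b))
√(-35337 + 49*(14 + d(8, 8))) = √(-35337 + 49*(14 + 9*8*(1 - 1*8))) = √(-35337 + 49*(14 + 9*8*(1 - 8))) = √(-35337 + 49*(14 + 9*8*(-7))) = √(-35337 + 49*(14 - 504)) = √(-35337 + 49*(-490)) = √(-35337 - 24010) = √(-59347) = I*√59347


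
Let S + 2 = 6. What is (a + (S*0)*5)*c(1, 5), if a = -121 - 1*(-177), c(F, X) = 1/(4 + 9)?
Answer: 56/13 ≈ 4.3077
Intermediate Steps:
S = 4 (S = -2 + 6 = 4)
c(F, X) = 1/13
a = 56 (a = -121 + 177 = 56)
(a + (S*0)*5)*c(1, 5) = (56 + (4*0)*5)*(1/13) = (56 + 0*5)*(1/13) = (56 + 0)*(1/13) = 56*(1/13) = 56/13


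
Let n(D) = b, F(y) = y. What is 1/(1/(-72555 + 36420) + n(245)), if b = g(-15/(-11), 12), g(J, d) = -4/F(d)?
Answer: -36135/12046 ≈ -2.9998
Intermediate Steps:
g(J, d) = -4/d
b = -⅓ (b = -4/12 = -4*1/12 = -⅓ ≈ -0.33333)
n(D) = -⅓
1/(1/(-72555 + 36420) + n(245)) = 1/(1/(-72555 + 36420) - ⅓) = 1/(1/(-36135) - ⅓) = 1/(-1/36135 - ⅓) = 1/(-12046/36135) = -36135/12046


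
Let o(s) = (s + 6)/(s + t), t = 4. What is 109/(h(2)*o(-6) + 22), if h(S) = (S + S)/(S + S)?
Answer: 109/22 ≈ 4.9545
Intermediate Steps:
o(s) = (6 + s)/(4 + s) (o(s) = (s + 6)/(s + 4) = (6 + s)/(4 + s))
h(S) = 1 (h(S) = (2*S)/((2*S)) = (2*S)*(1/(2*S)) = 1)
109/(h(2)*o(-6) + 22) = 109/(1*((6 - 6)/(4 - 6)) + 22) = 109/(1*(0/(-2)) + 22) = 109/(1*(-1/2*0) + 22) = 109/(1*0 + 22) = 109/(0 + 22) = 109/22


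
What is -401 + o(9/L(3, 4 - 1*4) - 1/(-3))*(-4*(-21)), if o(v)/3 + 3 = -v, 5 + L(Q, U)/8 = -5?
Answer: -24253/20 ≈ -1212.7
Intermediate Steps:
L(Q, U) = -80 (L(Q, U) = -40 + 8*(-5) = -40 - 40 = -80)
o(v) = -9 - 3*v (o(v) = -9 + 3*(-v) = -9 - 3*v)
-401 + o(9/L(3, 4 - 1*4) - 1/(-3))*(-4*(-21)) = -401 + (-9 - 3*(9/(-80) - 1/(-3)))*(-4*(-21)) = -401 + (-9 - 3*(9*(-1/80) - 1*(-⅓)))*84 = -401 + (-9 - 3*(-9/80 + ⅓))*84 = -401 + (-9 - 3*53/240)*84 = -401 + (-9 - 53/80)*84 = -401 - 773/80*84 = -401 - 16233/20 = -24253/20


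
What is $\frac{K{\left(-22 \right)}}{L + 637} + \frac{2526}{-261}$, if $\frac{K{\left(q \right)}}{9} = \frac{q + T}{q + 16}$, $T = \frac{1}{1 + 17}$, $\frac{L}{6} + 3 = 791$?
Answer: $- \frac{124537}{12876} \approx -9.672$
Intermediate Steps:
$L = 4728$ ($L = -18 + 6 \cdot 791 = -18 + 4746 = 4728$)
$T = \frac{1}{18} \approx 0.055556$
$K{\left(q \right)} = \frac{9 \left(\frac{1}{18} + q\right)}{16 + q}$ ($K{\left(q \right)} = 9 \frac{q + \frac{1}{18}}{q + 16} = 9 \frac{\frac{1}{18} + q}{16 + q} = \frac{9 \left(\frac{1}{18} + q\right)}{16 + q}$)
$\frac{K{\left(-22 \right)}}{L + 637} + \frac{2526}{-261} = \frac{\frac{1}{2} \frac{1}{16 - 22} \left(1 + 18 \left(-22\right)\right)}{4728 + 637} + \frac{2526}{-261} = \frac{\frac{1}{2} \frac{1}{-6} \left(1 - 396\right)}{5365} + 2526 \left(- \frac{1}{261}\right) = \frac{1}{2} \left(- \frac{1}{6}\right) \left(-395\right) \frac{1}{5365} - \frac{842}{87} = \frac{395}{12} \cdot \frac{1}{5365} - \frac{842}{87} = \frac{79}{12876} - \frac{842}{87} = - \frac{124537}{12876}$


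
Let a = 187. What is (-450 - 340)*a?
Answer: -147730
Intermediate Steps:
(-450 - 340)*a = (-450 - 340)*187 = -790*187 = -147730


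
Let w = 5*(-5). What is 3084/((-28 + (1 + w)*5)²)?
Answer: 771/5476 ≈ 0.14080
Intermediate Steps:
w = -25
3084/((-28 + (1 + w)*5)²) = 3084/((-28 + (1 - 25)*5)²) = 3084/((-28 - 24*5)²) = 3084/((-28 - 120)²) = 3084/((-148)²) = 3084/21904 = 3084*(1/21904) = 771/5476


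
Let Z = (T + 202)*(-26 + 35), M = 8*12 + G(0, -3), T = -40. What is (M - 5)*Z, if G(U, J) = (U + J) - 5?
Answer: 121014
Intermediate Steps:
G(U, J) = -5 + J + U (G(U, J) = (J + U) - 5 = -5 + J + U)
M = 88 (M = 8*12 + (-5 - 3 + 0) = 96 - 8 = 88)
Z = 1458 (Z = (-40 + 202)*(-26 + 35) = 162*9 = 1458)
(M - 5)*Z = (88 - 5)*1458 = 83*1458 = 121014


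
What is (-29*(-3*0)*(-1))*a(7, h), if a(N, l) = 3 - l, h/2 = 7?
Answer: 0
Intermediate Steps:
h = 14 (h = 2*7 = 14)
(-29*(-3*0)*(-1))*a(7, h) = (-29*(-3*0)*(-1))*(3 - 1*14) = (-0*(-1))*(3 - 14) = -29*0*(-11) = 0*(-11) = 0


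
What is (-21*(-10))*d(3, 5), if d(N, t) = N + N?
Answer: 1260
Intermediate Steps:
d(N, t) = 2*N
(-21*(-10))*d(3, 5) = (-21*(-10))*(2*3) = 210*6 = 1260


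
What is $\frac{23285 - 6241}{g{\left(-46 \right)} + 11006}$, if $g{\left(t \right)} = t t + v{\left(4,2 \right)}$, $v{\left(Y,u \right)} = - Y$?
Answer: $\frac{8522}{6559} \approx 1.2993$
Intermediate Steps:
$g{\left(t \right)} = -4 + t^{2}$ ($g{\left(t \right)} = t t - 4 = t^{2} - 4 = -4 + t^{2}$)
$\frac{23285 - 6241}{g{\left(-46 \right)} + 11006} = \frac{23285 - 6241}{\left(-4 + \left(-46\right)^{2}\right) + 11006} = \frac{17044}{\left(-4 + 2116\right) + 11006} = \frac{17044}{2112 + 11006} = \frac{17044}{13118} = 17044 \cdot \frac{1}{13118} = \frac{8522}{6559}$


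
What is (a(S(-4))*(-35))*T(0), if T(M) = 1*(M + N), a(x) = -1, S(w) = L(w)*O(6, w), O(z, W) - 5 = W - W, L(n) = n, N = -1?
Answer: -35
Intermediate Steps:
O(z, W) = 5 (O(z, W) = 5 + (W - W) = 5 + 0 = 5)
S(w) = 5*w (S(w) = w*5 = 5*w)
T(M) = -1 + M (T(M) = 1*(M - 1) = 1*(-1 + M) = -1 + M)
(a(S(-4))*(-35))*T(0) = (-1*(-35))*(-1 + 0) = 35*(-1) = -35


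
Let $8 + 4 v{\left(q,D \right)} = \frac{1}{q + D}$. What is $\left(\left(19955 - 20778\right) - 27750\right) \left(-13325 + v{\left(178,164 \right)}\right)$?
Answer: $\frac{520923934955}{1368} \approx 3.8079 \cdot 10^{8}$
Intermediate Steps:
$v{\left(q,D \right)} = -2 + \frac{1}{4 \left(D + q\right)}$ ($v{\left(q,D \right)} = -2 + \frac{1}{4 \left(q + D\right)} = -2 + \frac{1}{4 \left(D + q\right)}$)
$\left(\left(19955 - 20778\right) - 27750\right) \left(-13325 + v{\left(178,164 \right)}\right) = \left(\left(19955 - 20778\right) - 27750\right) \left(-13325 + \frac{\frac{1}{4} - 328 - 356}{164 + 178}\right) = \left(-823 - 27750\right) \left(-13325 + \frac{\frac{1}{4} - 328 - 356}{342}\right) = - 28573 \left(-13325 + \frac{1}{342} \left(- \frac{2735}{4}\right)\right) = - 28573 \left(-13325 - \frac{2735}{1368}\right) = \left(-28573\right) \left(- \frac{18231335}{1368}\right) = \frac{520923934955}{1368}$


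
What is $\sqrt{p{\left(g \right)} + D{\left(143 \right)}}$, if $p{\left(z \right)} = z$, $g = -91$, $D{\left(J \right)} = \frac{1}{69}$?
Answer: $\frac{i \sqrt{433182}}{69} \approx 9.5386 i$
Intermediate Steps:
$D{\left(J \right)} = \frac{1}{69}$
$\sqrt{p{\left(g \right)} + D{\left(143 \right)}} = \sqrt{-91 + \frac{1}{69}} = \sqrt{- \frac{6278}{69}} = \frac{i \sqrt{433182}}{69}$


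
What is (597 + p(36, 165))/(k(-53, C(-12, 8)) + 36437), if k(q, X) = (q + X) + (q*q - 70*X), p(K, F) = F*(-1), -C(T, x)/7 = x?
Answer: 432/43057 ≈ 0.010033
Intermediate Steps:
C(T, x) = -7*x
p(K, F) = -F
k(q, X) = q + q² - 69*X (k(q, X) = (X + q) + (q² - 70*X) = q + q² - 69*X)
(597 + p(36, 165))/(k(-53, C(-12, 8)) + 36437) = (597 - 1*165)/((-53 + (-53)² - (-483)*8) + 36437) = (597 - 165)/((-53 + 2809 - 69*(-56)) + 36437) = 432/((-53 + 2809 + 3864) + 36437) = 432/(6620 + 36437) = 432/43057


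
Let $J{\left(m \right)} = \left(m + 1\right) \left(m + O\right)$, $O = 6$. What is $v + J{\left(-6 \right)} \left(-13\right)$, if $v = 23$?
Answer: $23$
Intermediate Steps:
$J{\left(m \right)} = \left(1 + m\right) \left(6 + m\right)$ ($J{\left(m \right)} = \left(m + 1\right) \left(m + 6\right) = \left(1 + m\right) \left(6 + m\right)$)
$v + J{\left(-6 \right)} \left(-13\right) = 23 + \left(6 + \left(-6\right)^{2} + 7 \left(-6\right)\right) \left(-13\right) = 23 + \left(6 + 36 - 42\right) \left(-13\right) = 23 + 0 \left(-13\right) = 23 + 0 = 23$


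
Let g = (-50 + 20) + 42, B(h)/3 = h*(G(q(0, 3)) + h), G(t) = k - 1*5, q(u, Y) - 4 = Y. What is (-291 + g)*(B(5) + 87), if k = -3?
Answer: -11718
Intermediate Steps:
q(u, Y) = 4 + Y
G(t) = -8 (G(t) = -3 - 1*5 = -3 - 5 = -8)
B(h) = 3*h*(-8 + h) (B(h) = 3*(h*(-8 + h)) = 3*h*(-8 + h))
g = 12 (g = -30 + 42 = 12)
(-291 + g)*(B(5) + 87) = (-291 + 12)*(3*5*(-8 + 5) + 87) = -279*(3*5*(-3) + 87) = -279*(-45 + 87) = -279*42 = -11718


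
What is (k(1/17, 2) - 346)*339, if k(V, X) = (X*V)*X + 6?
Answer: -1958064/17 ≈ -1.1518e+5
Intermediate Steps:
k(V, X) = 6 + V*X² (k(V, X) = (V*X)*X + 6 = V*X² + 6 = 6 + V*X²)
(k(1/17, 2) - 346)*339 = ((6 + 2²/17) - 346)*339 = ((6 + (1/17)*4) - 346)*339 = ((6 + 4/17) - 346)*339 = (106/17 - 346)*339 = -5776/17*339 = -1958064/17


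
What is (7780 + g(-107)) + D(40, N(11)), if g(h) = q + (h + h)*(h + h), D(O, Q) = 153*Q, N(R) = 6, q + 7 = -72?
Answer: 54415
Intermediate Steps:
q = -79 (q = -7 - 72 = -79)
g(h) = -79 + 4*h² (g(h) = -79 + (h + h)*(h + h) = -79 + (2*h)*(2*h) = -79 + 4*h²)
(7780 + g(-107)) + D(40, N(11)) = (7780 + (-79 + 4*(-107)²)) + 153*6 = (7780 + (-79 + 4*11449)) + 918 = (7780 + (-79 + 45796)) + 918 = (7780 + 45717) + 918 = 53497 + 918 = 54415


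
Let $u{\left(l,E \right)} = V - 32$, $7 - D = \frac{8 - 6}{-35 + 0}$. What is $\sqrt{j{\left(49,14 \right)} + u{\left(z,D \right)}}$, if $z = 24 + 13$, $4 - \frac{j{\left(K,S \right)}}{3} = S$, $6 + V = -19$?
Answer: $i \sqrt{87} \approx 9.3274 i$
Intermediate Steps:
$V = -25$ ($V = -6 - 19 = -25$)
$j{\left(K,S \right)} = 12 - 3 S$
$z = 37$
$D = \frac{247}{35}$ ($D = 7 - \frac{8 - 6}{-35 + 0} = 7 - \frac{2}{-35} = 7 - 2 \left(- \frac{1}{35}\right) = 7 - - \frac{2}{35} = 7 + \frac{2}{35} = \frac{247}{35} \approx 7.0571$)
$u{\left(l,E \right)} = -57$ ($u{\left(l,E \right)} = -25 - 32 = -57$)
$\sqrt{j{\left(49,14 \right)} + u{\left(z,D \right)}} = \sqrt{\left(12 - 42\right) - 57} = \sqrt{-30 - 57} = \sqrt{-87} = i \sqrt{87}$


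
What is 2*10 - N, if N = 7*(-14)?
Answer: 118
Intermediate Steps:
N = -98
2*10 - N = 2*10 - 1*(-98) = 20 + 98 = 118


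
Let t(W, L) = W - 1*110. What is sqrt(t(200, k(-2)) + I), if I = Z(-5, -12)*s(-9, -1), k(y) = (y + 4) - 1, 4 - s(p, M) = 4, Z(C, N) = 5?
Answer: 3*sqrt(10) ≈ 9.4868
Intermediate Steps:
s(p, M) = 0 (s(p, M) = 4 - 1*4 = 4 - 4 = 0)
k(y) = 3 + y (k(y) = (4 + y) - 1 = 3 + y)
I = 0 (I = 5*0 = 0)
t(W, L) = -110 + W (t(W, L) = W - 110 = -110 + W)
sqrt(t(200, k(-2)) + I) = sqrt((-110 + 200) + 0) = sqrt(90 + 0) = sqrt(90) = 3*sqrt(10)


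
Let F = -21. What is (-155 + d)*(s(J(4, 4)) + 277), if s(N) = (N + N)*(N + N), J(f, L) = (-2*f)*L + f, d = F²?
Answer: 976118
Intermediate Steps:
d = 441 (d = (-21)² = 441)
J(f, L) = f - 2*L*f (J(f, L) = -2*L*f + f = f - 2*L*f)
s(N) = 4*N² (s(N) = (2*N)*(2*N) = 4*N²)
(-155 + d)*(s(J(4, 4)) + 277) = (-155 + 441)*(4*(4*(1 - 2*4))² + 277) = 286*(4*(4*(1 - 8))² + 277) = 286*(4*(4*(-7))² + 277) = 286*(4*(-28)² + 277) = 286*(4*784 + 277) = 286*(3136 + 277) = 286*3413 = 976118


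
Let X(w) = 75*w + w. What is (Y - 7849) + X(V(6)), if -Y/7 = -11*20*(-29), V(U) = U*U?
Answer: -49773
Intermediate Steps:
V(U) = U²
Y = -44660 (Y = -7*(-11*20)*(-29) = -(-1540)*(-29) = -7*6380 = -44660)
X(w) = 76*w
(Y - 7849) + X(V(6)) = (-44660 - 7849) + 76*6² = -52509 + 76*36 = -52509 + 2736 = -49773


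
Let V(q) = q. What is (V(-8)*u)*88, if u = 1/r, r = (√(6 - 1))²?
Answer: -704/5 ≈ -140.80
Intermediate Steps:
r = 5 (r = (√5)² = 5)
u = ⅕ (u = 1/5 = ⅕ ≈ 0.20000)
(V(-8)*u)*88 = -8*⅕*88 = -8/5*88 = -704/5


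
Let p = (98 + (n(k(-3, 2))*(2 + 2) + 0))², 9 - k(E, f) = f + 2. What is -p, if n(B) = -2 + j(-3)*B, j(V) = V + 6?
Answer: -22500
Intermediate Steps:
j(V) = 6 + V
k(E, f) = 7 - f (k(E, f) = 9 - (f + 2) = 9 - (2 + f) = 9 + (-2 - f) = 7 - f)
n(B) = -2 + 3*B (n(B) = -2 + (6 - 3)*B = -2 + 3*B)
p = 22500 (p = (98 + ((-2 + 3*(7 - 1*2))*(2 + 2) + 0))² = (98 + ((-2 + 3*(7 - 2))*4 + 0))² = (98 + ((-2 + 3*5)*4 + 0))² = (98 + ((-2 + 15)*4 + 0))² = (98 + (13*4 + 0))² = (98 + (52 + 0))² = (98 + 52)² = 150² = 22500)
-p = -1*22500 = -22500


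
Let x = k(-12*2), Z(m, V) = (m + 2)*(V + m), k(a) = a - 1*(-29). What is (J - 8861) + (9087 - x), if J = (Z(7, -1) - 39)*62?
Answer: 1151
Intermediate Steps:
k(a) = 29 + a (k(a) = a + 29 = 29 + a)
Z(m, V) = (2 + m)*(V + m)
J = 930 (J = ((7² + 2*(-1) + 2*7 - 1*7) - 39)*62 = ((49 - 2 + 14 - 7) - 39)*62 = (54 - 39)*62 = 15*62 = 930)
x = 5 (x = 29 - 12*2 = 29 - 24 = 5)
(J - 8861) + (9087 - x) = (930 - 8861) + (9087 - 1*5) = -7931 + (9087 - 5) = -7931 + 9082 = 1151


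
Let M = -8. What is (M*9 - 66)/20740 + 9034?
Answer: 93682511/10370 ≈ 9034.0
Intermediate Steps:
(M*9 - 66)/20740 + 9034 = (-8*9 - 66)/20740 + 9034 = (-72 - 66)*(1/20740) + 9034 = -138*1/20740 + 9034 = -69/10370 + 9034 = 93682511/10370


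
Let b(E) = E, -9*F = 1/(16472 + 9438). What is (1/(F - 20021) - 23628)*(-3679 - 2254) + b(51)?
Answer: 654481172349426495/4668696991 ≈ 1.4019e+8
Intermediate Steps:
F = -1/233190 (F = -1/(9*(16472 + 9438)) = -1/9/25910 = -1/9*1/25910 = -1/233190 ≈ -4.2883e-6)
(1/(F - 20021) - 23628)*(-3679 - 2254) + b(51) = (1/(-1/233190 - 20021) - 23628)*(-3679 - 2254) + 51 = (1/(-4668696991/233190) - 23628)*(-5933) + 51 = (-233190/4668696991 - 23628)*(-5933) + 51 = -110311972736538/4668696991*(-5933) + 51 = 654480934245879954/4668696991 + 51 = 654481172349426495/4668696991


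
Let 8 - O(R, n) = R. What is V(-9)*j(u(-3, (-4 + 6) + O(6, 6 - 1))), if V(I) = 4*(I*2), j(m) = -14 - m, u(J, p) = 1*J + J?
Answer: 576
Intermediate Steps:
O(R, n) = 8 - R
u(J, p) = 2*J (u(J, p) = J + J = 2*J)
V(I) = 8*I (V(I) = 4*(2*I) = 8*I)
V(-9)*j(u(-3, (-4 + 6) + O(6, 6 - 1))) = (8*(-9))*(-14 - 2*(-3)) = -72*(-14 - 1*(-6)) = -72*(-14 + 6) = -72*(-8) = 576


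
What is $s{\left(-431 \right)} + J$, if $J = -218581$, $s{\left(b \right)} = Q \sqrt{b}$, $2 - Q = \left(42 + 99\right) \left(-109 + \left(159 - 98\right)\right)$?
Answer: $-218581 + 6770 i \sqrt{431} \approx -2.1858 \cdot 10^{5} + 1.4055 \cdot 10^{5} i$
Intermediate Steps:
$Q = 6770$ ($Q = 2 - \left(42 + 99\right) \left(-109 + \left(159 - 98\right)\right) = 2 - 141 \left(-109 + 61\right) = 2 - 141 \left(-48\right) = 2 - -6768 = 2 + 6768 = 6770$)
$s{\left(b \right)} = 6770 \sqrt{b}$
$s{\left(-431 \right)} + J = 6770 \sqrt{-431} - 218581 = 6770 i \sqrt{431} - 218581 = -218581 + 6770 i \sqrt{431}$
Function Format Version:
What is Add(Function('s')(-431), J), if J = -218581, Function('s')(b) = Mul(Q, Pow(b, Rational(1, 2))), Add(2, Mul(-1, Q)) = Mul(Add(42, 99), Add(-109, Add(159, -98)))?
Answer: Add(-218581, Mul(6770, I, Pow(431, Rational(1, 2)))) ≈ Add(-2.1858e+5, Mul(1.4055e+5, I))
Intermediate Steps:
Q = 6770 (Q = Add(2, Mul(-1, Mul(Add(42, 99), Add(-109, Add(159, -98))))) = Add(2, Mul(-1, Mul(141, Add(-109, 61)))) = Add(2, Mul(-1, Mul(141, -48))) = Add(2, Mul(-1, -6768)) = Add(2, 6768) = 6770)
Function('s')(b) = Mul(6770, Pow(b, Rational(1, 2)))
Add(Function('s')(-431), J) = Add(Mul(6770, Pow(-431, Rational(1, 2))), -218581) = Add(Mul(6770, Mul(I, Pow(431, Rational(1, 2)))), -218581) = Add(Mul(6770, I, Pow(431, Rational(1, 2))), -218581) = Add(-218581, Mul(6770, I, Pow(431, Rational(1, 2))))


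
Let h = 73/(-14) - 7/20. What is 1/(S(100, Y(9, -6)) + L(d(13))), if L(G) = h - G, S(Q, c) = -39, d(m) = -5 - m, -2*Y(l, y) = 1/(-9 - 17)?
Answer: -140/3719 ≈ -0.037645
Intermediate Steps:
Y(l, y) = 1/52 (Y(l, y) = -1/(2*(-9 - 17)) = -½/(-26) = -½*(-1/26) = 1/52)
h = -779/140 (h = 73*(-1/14) - 7*1/20 = -73/14 - 7/20 = -779/140 ≈ -5.5643)
L(G) = -779/140 - G
1/(S(100, Y(9, -6)) + L(d(13))) = 1/(-39 + (-779/140 - (-5 - 1*13))) = 1/(-39 + (-779/140 - (-5 - 13))) = 1/(-39 + (-779/140 - 1*(-18))) = 1/(-39 + (-779/140 + 18)) = 1/(-39 + 1741/140) = 1/(-3719/140) = -140/3719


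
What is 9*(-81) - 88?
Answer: -817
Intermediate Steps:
9*(-81) - 88 = -729 - 88 = -817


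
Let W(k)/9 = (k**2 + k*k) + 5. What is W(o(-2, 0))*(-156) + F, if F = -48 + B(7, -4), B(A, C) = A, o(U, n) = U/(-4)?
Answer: -7763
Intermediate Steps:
o(U, n) = -U/4 (o(U, n) = U*(-1/4) = -U/4)
W(k) = 45 + 18*k**2 (W(k) = 9*((k**2 + k*k) + 5) = 9*((k**2 + k**2) + 5) = 9*(2*k**2 + 5) = 9*(5 + 2*k**2) = 45 + 18*k**2)
F = -41 (F = -48 + 7 = -41)
W(o(-2, 0))*(-156) + F = (45 + 18*(-1/4*(-2))**2)*(-156) - 41 = (45 + 18*(1/2)**2)*(-156) - 41 = (45 + 18*(1/4))*(-156) - 41 = (45 + 9/2)*(-156) - 41 = (99/2)*(-156) - 41 = -7722 - 41 = -7763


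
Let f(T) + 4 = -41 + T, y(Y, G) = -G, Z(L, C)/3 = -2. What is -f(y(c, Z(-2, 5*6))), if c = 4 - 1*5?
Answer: 39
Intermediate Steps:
Z(L, C) = -6 (Z(L, C) = 3*(-2) = -6)
c = -1 (c = 4 - 5 = -1)
f(T) = -45 + T (f(T) = -4 + (-41 + T) = -45 + T)
-f(y(c, Z(-2, 5*6))) = -(-45 - 1*(-6)) = -(-45 + 6) = -1*(-39) = 39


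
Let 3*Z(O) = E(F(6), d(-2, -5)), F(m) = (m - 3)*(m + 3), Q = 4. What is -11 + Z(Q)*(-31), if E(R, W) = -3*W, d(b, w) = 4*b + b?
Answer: -321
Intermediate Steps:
d(b, w) = 5*b
F(m) = (-3 + m)*(3 + m)
Z(O) = 10 (Z(O) = (-15*(-2))/3 = (-3*(-10))/3 = (1/3)*30 = 10)
-11 + Z(Q)*(-31) = -11 + 10*(-31) = -11 - 310 = -321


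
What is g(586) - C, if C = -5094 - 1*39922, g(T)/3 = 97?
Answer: 45307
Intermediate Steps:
g(T) = 291 (g(T) = 3*97 = 291)
C = -45016 (C = -5094 - 39922 = -45016)
g(586) - C = 291 - 1*(-45016) = 291 + 45016 = 45307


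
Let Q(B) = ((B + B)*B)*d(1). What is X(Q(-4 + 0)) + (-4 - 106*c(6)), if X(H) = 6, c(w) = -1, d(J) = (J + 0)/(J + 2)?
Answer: 108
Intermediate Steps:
d(J) = J/(2 + J)
Q(B) = 2*B**2/3 (Q(B) = ((B + B)*B)*(1/(2 + 1)) = ((2*B)*B)*(1/3) = (2*B**2)*(1*(1/3)) = (2*B**2)*(1/3) = 2*B**2/3)
X(Q(-4 + 0)) + (-4 - 106*c(6)) = 6 + (-4 - 106*(-1)) = 6 + (-4 + 106) = 6 + 102 = 108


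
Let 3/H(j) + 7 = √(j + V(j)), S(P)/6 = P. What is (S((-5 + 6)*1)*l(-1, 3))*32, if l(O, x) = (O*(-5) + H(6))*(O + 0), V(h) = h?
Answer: -31488/37 + 1152*√3/37 ≈ -797.10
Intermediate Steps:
S(P) = 6*P
H(j) = 3/(-7 + √2*√j) (H(j) = 3/(-7 + √(j + j)) = 3/(-7 + √(2*j)) = 3/(-7 + √2*√j))
l(O, x) = O*(-5*O + 3/(-7 + 2*√3)) (l(O, x) = (O*(-5) + 3/(-7 + √2*√6))*(O + 0) = (-5*O + 3/(-7 + 2*√3))*O = O*(-5*O + 3/(-7 + 2*√3)))
(S((-5 + 6)*1)*l(-1, 3))*32 = ((6*((-5 + 6)*1))*(-5*(-1)² - 21/37*(-1) - 6/37*(-1)*√3))*32 = ((6*(1*1))*(-5*1 + 21/37 + 6*√3/37))*32 = ((6*1)*(-5 + 21/37 + 6*√3/37))*32 = (6*(-164/37 + 6*√3/37))*32 = (-984/37 + 36*√3/37)*32 = -31488/37 + 1152*√3/37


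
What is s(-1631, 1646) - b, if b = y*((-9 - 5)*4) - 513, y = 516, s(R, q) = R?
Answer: 27778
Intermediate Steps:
b = -29409 (b = 516*((-9 - 5)*4) - 513 = 516*(-14*4) - 513 = 516*(-56) - 513 = -28896 - 513 = -29409)
s(-1631, 1646) - b = -1631 - 1*(-29409) = -1631 + 29409 = 27778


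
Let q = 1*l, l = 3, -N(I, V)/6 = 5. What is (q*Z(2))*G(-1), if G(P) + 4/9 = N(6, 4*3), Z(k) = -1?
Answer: 274/3 ≈ 91.333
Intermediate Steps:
N(I, V) = -30 (N(I, V) = -6*5 = -30)
G(P) = -274/9 (G(P) = -4/9 - 30 = -274/9)
q = 3 (q = 1*3 = 3)
(q*Z(2))*G(-1) = (3*(-1))*(-274/9) = -3*(-274/9) = 274/3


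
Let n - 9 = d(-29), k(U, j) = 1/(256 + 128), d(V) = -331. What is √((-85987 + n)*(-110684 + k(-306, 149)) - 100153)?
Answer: √22009939149858/48 ≈ 97739.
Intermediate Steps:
k(U, j) = 1/384
n = -322 (n = 9 - 331 = -322)
√((-85987 + n)*(-110684 + k(-306, 149)) - 100153) = √((-85987 - 322)*(-110684 + 1/384) - 100153) = √(-86309*(-42502655/384) - 100153) = √(3668361650395/384 - 100153) = √(3668323191643/384) = √22009939149858/48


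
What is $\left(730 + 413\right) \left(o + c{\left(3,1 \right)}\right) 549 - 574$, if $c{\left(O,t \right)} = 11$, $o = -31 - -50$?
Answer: $18824636$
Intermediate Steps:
$o = 19$ ($o = -31 + 50 = 19$)
$\left(730 + 413\right) \left(o + c{\left(3,1 \right)}\right) 549 - 574 = \left(730 + 413\right) \left(19 + 11\right) 549 - 574 = 1143 \cdot 30 \cdot 549 - 574 = 34290 \cdot 549 - 574 = 18825210 - 574 = 18824636$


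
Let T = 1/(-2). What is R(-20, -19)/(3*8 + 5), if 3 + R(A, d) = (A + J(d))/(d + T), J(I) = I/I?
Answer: -79/1131 ≈ -0.069850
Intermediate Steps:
J(I) = 1
T = -1/2 ≈ -0.50000
R(A, d) = -3 + (1 + A)/(-1/2 + d) (R(A, d) = -3 + (A + 1)/(d - 1/2) = -3 + (1 + A)/(-1/2 + d))
R(-20, -19)/(3*8 + 5) = ((5 - 6*(-19) + 2*(-20))/(-1 + 2*(-19)))/(3*8 + 5) = ((5 + 114 - 40)/(-1 - 38))/(24 + 5) = (79/(-39))/29 = -1/39*79*(1/29) = -79/39*1/29 = -79/1131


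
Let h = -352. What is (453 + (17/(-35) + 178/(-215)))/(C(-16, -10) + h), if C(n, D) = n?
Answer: -7389/6020 ≈ -1.2274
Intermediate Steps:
(453 + (17/(-35) + 178/(-215)))/(C(-16, -10) + h) = (453 + (17/(-35) + 178/(-215)))/(-16 - 352) = (453 + (17*(-1/35) + 178*(-1/215)))/(-368) = (453 + (-17/35 - 178/215))*(-1/368) = (453 - 1977/1505)*(-1/368) = (679788/1505)*(-1/368) = -7389/6020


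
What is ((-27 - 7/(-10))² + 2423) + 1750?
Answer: 486469/100 ≈ 4864.7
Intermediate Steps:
((-27 - 7/(-10))² + 2423) + 1750 = ((-27 - 7*(-⅒))² + 2423) + 1750 = ((-27 + 7/10)² + 2423) + 1750 = ((-263/10)² + 2423) + 1750 = (69169/100 + 2423) + 1750 = 311469/100 + 1750 = 486469/100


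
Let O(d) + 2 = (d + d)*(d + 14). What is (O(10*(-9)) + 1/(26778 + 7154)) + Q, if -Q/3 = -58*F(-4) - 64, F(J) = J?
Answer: 447020169/33932 ≈ 13174.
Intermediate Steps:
O(d) = -2 + 2*d*(14 + d) (O(d) = -2 + (d + d)*(d + 14) = -2 + (2*d)*(14 + d) = -2 + 2*d*(14 + d))
Q = -504 (Q = -3*(-58*(-4) - 64) = -3*(232 - 64) = -3*168 = -504)
(O(10*(-9)) + 1/(26778 + 7154)) + Q = ((-2 + 2*(10*(-9))² + 28*(10*(-9))) + 1/(26778 + 7154)) - 504 = ((-2 + 2*(-90)² + 28*(-90)) + 1/33932) - 504 = ((-2 + 2*8100 - 2520) + 1/33932) - 504 = ((-2 + 16200 - 2520) + 1/33932) - 504 = (13678 + 1/33932) - 504 = 464121897/33932 - 504 = 447020169/33932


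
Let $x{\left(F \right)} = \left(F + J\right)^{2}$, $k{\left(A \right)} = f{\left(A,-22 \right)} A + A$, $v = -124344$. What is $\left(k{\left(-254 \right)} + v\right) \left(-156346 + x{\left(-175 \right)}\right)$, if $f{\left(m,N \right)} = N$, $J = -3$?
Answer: $14836024620$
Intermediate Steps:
$k{\left(A \right)} = - 21 A$ ($k{\left(A \right)} = - 22 A + A = - 21 A$)
$x{\left(F \right)} = \left(-3 + F\right)^{2}$ ($x{\left(F \right)} = \left(F - 3\right)^{2} = \left(-3 + F\right)^{2}$)
$\left(k{\left(-254 \right)} + v\right) \left(-156346 + x{\left(-175 \right)}\right) = \left(\left(-21\right) \left(-254\right) - 124344\right) \left(-156346 + \left(-3 - 175\right)^{2}\right) = \left(5334 - 124344\right) \left(-156346 + \left(-178\right)^{2}\right) = - 119010 \left(-156346 + 31684\right) = \left(-119010\right) \left(-124662\right) = 14836024620$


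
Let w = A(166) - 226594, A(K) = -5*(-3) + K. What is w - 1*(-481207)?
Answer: 254794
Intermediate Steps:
A(K) = 15 + K
w = -226413 (w = (15 + 166) - 226594 = 181 - 226594 = -226413)
w - 1*(-481207) = -226413 - 1*(-481207) = -226413 + 481207 = 254794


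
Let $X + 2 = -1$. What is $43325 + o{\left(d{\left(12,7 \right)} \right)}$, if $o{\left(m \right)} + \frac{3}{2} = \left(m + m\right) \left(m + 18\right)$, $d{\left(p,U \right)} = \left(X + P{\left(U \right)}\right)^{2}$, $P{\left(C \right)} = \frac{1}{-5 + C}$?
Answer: $\frac{349013}{8} \approx 43627.0$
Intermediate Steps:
$X = -3$ ($X = -2 - 1 = -3$)
$d{\left(p,U \right)} = \left(-3 + \frac{1}{-5 + U}\right)^{2}$
$o{\left(m \right)} = - \frac{3}{2} + 2 m \left(18 + m\right)$ ($o{\left(m \right)} = - \frac{3}{2} + \left(m + m\right) \left(m + 18\right) = - \frac{3}{2} + 2 m \left(18 + m\right)$)
$43325 + o{\left(d{\left(12,7 \right)} \right)} = 43325 + \left(- \frac{3}{2} + 2 \left(\frac{\left(-16 + 3 \cdot 7\right)^{2}}{\left(-5 + 7\right)^{2}}\right)^{2} + 36 \frac{\left(-16 + 3 \cdot 7\right)^{2}}{\left(-5 + 7\right)^{2}}\right) = 43325 + \left(- \frac{3}{2} + 2 \left(\frac{\left(-16 + 21\right)^{2}}{4}\right)^{2} + 36 \frac{\left(-16 + 21\right)^{2}}{4}\right) = 43325 + \left(- \frac{3}{2} + 2 \left(5^{2} \cdot \frac{1}{4}\right)^{2} + 36 \cdot 5^{2} \cdot \frac{1}{4}\right) = 43325 + \left(- \frac{3}{2} + 2 \left(25 \cdot \frac{1}{4}\right)^{2} + 36 \cdot 25 \cdot \frac{1}{4}\right) = 43325 + \left(- \frac{3}{2} + 2 \left(\frac{25}{4}\right)^{2} + 36 \cdot \frac{25}{4}\right) = 43325 + \left(- \frac{3}{2} + 2 \cdot \frac{625}{16} + 225\right) = 43325 + \left(- \frac{3}{2} + \frac{625}{8} + 225\right) = 43325 + \frac{2413}{8} = \frac{349013}{8}$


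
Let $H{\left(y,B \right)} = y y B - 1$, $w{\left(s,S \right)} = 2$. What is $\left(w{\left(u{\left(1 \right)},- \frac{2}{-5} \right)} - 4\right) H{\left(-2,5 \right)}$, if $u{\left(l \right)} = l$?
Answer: $-38$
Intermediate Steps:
$H{\left(y,B \right)} = -1 + B y^{2}$ ($H{\left(y,B \right)} = y^{2} B - 1 = B y^{2} - 1 = -1 + B y^{2}$)
$\left(w{\left(u{\left(1 \right)},- \frac{2}{-5} \right)} - 4\right) H{\left(-2,5 \right)} = \left(2 - 4\right) \left(-1 + 5 \left(-2\right)^{2}\right) = - 2 \left(-1 + 5 \cdot 4\right) = - 2 \left(-1 + 20\right) = \left(-2\right) 19 = -38$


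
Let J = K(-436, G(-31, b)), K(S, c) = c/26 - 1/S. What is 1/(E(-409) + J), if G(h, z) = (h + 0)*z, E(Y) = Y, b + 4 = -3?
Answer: -5668/2270893 ≈ -0.0024959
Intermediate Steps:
b = -7 (b = -4 - 3 = -7)
G(h, z) = h*z
K(S, c) = -1/S + c/26 (K(S, c) = c*(1/26) - 1/S = c/26 - 1/S = -1/S + c/26)
J = 47319/5668 (J = -1/(-436) + (-31*(-7))/26 = -1*(-1/436) + (1/26)*217 = 1/436 + 217/26 = 47319/5668 ≈ 8.3484)
1/(E(-409) + J) = 1/(-409 + 47319/5668) = 1/(-2270893/5668) = -5668/2270893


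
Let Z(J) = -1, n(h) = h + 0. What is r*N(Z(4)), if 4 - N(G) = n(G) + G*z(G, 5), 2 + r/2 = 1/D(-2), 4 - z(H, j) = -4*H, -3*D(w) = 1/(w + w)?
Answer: 100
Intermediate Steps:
n(h) = h
D(w) = -1/(6*w) (D(w) = -1/(3*(w + w)) = -1/(2*w)/3 = -1/(6*w))
z(H, j) = 4 + 4*H (z(H, j) = 4 - (-4)*H = 4 + 4*H)
r = 20 (r = -4 + 2/((-1/6/(-2))) = -4 + 2/((-1/6*(-1/2))) = -4 + 2/(1/12) = -4 + 2*12 = -4 + 24 = 20)
N(G) = 4 - G - G*(4 + 4*G) (N(G) = 4 - (G + G*(4 + 4*G)) = 4 + (-G - G*(4 + 4*G)) = 4 - G - G*(4 + 4*G))
r*N(Z(4)) = 20*(4 - 1*(-1) - 4*(-1)*(1 - 1)) = 20*(4 + 1 - 4*(-1)*0) = 20*(4 + 1 + 0) = 20*5 = 100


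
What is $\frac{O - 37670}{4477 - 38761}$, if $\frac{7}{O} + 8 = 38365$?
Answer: $\frac{481636061}{438343796} \approx 1.0988$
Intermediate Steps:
$O = \frac{7}{38357}$ ($O = \frac{7}{-8 + 38365} = \frac{7}{38357} \approx 0.0001825$)
$\frac{O - 37670}{4477 - 38761} = \frac{\frac{7}{38357} - 37670}{4477 - 38761} = - \frac{1444908183}{38357 \left(-34284\right)} = \left(- \frac{1444908183}{38357}\right) \left(- \frac{1}{34284}\right) = \frac{481636061}{438343796}$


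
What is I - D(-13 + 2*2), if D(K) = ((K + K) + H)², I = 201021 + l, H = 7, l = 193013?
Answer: 393913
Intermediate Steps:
I = 394034 (I = 201021 + 193013 = 394034)
D(K) = (7 + 2*K)² (D(K) = ((K + K) + 7)² = (2*K + 7)² = (7 + 2*K)²)
I - D(-13 + 2*2) = 394034 - (7 + 2*(-13 + 2*2))² = 394034 - (7 + 2*(-13 + 4))² = 394034 - (7 + 2*(-9))² = 394034 - (7 - 18)² = 394034 - 1*(-11)² = 394034 - 1*121 = 394034 - 121 = 393913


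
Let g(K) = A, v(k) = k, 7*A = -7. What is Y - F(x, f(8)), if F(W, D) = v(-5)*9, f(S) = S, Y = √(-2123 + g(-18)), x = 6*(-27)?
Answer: 45 + 6*I*√59 ≈ 45.0 + 46.087*I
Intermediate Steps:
x = -162
A = -1 (A = (⅐)*(-7) = -1)
g(K) = -1
Y = 6*I*√59 (Y = √(-2123 - 1) = √(-2124) = 6*I*√59 ≈ 46.087*I)
F(W, D) = -45 (F(W, D) = -5*9 = -45)
Y - F(x, f(8)) = 6*I*√59 - 1*(-45) = 6*I*√59 + 45 = 45 + 6*I*√59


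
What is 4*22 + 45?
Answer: 133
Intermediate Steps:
4*22 + 45 = 88 + 45 = 133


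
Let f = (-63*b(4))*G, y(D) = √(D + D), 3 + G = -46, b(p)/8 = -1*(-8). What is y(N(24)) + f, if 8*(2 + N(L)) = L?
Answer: 197568 + √2 ≈ 1.9757e+5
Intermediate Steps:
b(p) = 64 (b(p) = 8*(-1*(-8)) = 8*8 = 64)
N(L) = -2 + L/8
G = -49 (G = -3 - 46 = -49)
y(D) = √2*√D (y(D) = √(2*D) = √2*√D)
f = 197568 (f = -63*64*(-49) = -4032*(-49) = 197568)
y(N(24)) + f = √2*√(-2 + (⅛)*24) + 197568 = √2*√(-2 + 3) + 197568 = √2*√1 + 197568 = √2*1 + 197568 = √2 + 197568 = 197568 + √2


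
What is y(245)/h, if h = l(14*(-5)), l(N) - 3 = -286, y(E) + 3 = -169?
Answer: 172/283 ≈ 0.60777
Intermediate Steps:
y(E) = -172 (y(E) = -3 - 169 = -172)
l(N) = -283 (l(N) = 3 - 286 = -283)
h = -283
y(245)/h = -172/(-283) = -172*(-1/283) = 172/283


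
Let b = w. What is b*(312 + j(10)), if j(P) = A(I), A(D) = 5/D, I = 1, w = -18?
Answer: -5706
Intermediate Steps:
b = -18
j(P) = 5 (j(P) = 5/1 = 5*1 = 5)
b*(312 + j(10)) = -18*(312 + 5) = -18*317 = -5706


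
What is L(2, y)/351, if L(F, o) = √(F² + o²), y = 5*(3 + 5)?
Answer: 2*√401/351 ≈ 0.11410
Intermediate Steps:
y = 40 (y = 5*8 = 40)
L(2, y)/351 = √(2² + 40²)/351 = √(4 + 1600)*(1/351) = √1604*(1/351) = (2*√401)*(1/351) = 2*√401/351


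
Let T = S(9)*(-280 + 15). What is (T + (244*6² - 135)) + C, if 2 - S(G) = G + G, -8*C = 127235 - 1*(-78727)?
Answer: -51425/4 ≈ -12856.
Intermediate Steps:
C = -102981/4 (C = -(127235 - 1*(-78727))/8 = -(127235 + 78727)/8 = -⅛*205962 = -102981/4 ≈ -25745.)
S(G) = 2 - 2*G (S(G) = 2 - (G + G) = 2 - 2*G)
T = 4240 (T = (2 - 2*9)*(-280 + 15) = (2 - 18)*(-265) = -16*(-265) = 4240)
(T + (244*6² - 135)) + C = (4240 + (244*6² - 135)) - 102981/4 = (4240 + (244*36 - 135)) - 102981/4 = (4240 + (8784 - 135)) - 102981/4 = (4240 + 8649) - 102981/4 = 12889 - 102981/4 = -51425/4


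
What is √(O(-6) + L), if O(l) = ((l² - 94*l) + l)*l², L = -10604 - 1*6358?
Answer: √4422 ≈ 66.498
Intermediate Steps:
L = -16962 (L = -10604 - 6358 = -16962)
O(l) = l²*(l² - 93*l) (O(l) = (l² - 93*l)*l² = l²*(l² - 93*l))
√(O(-6) + L) = √((-6)³*(-93 - 6) - 16962) = √(-216*(-99) - 16962) = √(21384 - 16962) = √4422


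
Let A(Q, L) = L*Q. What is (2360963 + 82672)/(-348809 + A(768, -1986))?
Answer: -2443635/1874057 ≈ -1.3039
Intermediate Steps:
(2360963 + 82672)/(-348809 + A(768, -1986)) = (2360963 + 82672)/(-348809 - 1986*768) = 2443635/(-348809 - 1525248) = 2443635/(-1874057) = 2443635*(-1/1874057) = -2443635/1874057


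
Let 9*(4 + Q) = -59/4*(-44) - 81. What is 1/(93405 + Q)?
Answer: 9/841177 ≈ 1.0699e-5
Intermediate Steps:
Q = 532/9 (Q = -4 + (-59/4*(-44) - 81)/9 = -4 + (649 - 81)/9 = -4 + (⅑)*568 = -4 + 568/9 = 532/9 ≈ 59.111)
1/(93405 + Q) = 1/(93405 + 532/9) = 1/(841177/9) = 9/841177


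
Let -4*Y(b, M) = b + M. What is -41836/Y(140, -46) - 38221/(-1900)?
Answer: 160773187/89300 ≈ 1800.4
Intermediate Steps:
Y(b, M) = -M/4 - b/4 (Y(b, M) = -(b + M)/4 = -(M + b)/4 = -M/4 - b/4)
-41836/Y(140, -46) - 38221/(-1900) = -41836/(-¼*(-46) - ¼*140) - 38221/(-1900) = -41836/(23/2 - 35) - 38221*(-1/1900) = -41836/(-47/2) + 38221/1900 = -41836*(-2/47) + 38221/1900 = 83672/47 + 38221/1900 = 160773187/89300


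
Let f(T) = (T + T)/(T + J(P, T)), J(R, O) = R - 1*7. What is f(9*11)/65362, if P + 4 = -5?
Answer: 9/246593 ≈ 3.6497e-5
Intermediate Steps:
P = -9 (P = -4 - 5 = -9)
J(R, O) = -7 + R (J(R, O) = R - 7 = -7 + R)
f(T) = 2*T/(-16 + T) (f(T) = (T + T)/(T + (-7 - 9)) = (2*T)/(T - 16) = (2*T)/(-16 + T) = 2*T/(-16 + T))
f(9*11)/65362 = (2*(9*11)/(-16 + 9*11))/65362 = (2*99/(-16 + 99))*(1/65362) = (2*99/83)*(1/65362) = (2*99*(1/83))*(1/65362) = (198/83)*(1/65362) = 9/246593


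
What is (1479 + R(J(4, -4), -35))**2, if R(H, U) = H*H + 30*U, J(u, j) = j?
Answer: 198025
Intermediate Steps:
R(H, U) = H**2 + 30*U
(1479 + R(J(4, -4), -35))**2 = (1479 + ((-4)**2 + 30*(-35)))**2 = (1479 + (16 - 1050))**2 = (1479 - 1034)**2 = 445**2 = 198025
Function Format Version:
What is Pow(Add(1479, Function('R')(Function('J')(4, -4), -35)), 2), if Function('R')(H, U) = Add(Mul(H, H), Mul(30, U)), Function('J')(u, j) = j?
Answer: 198025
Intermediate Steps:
Function('R')(H, U) = Add(Pow(H, 2), Mul(30, U))
Pow(Add(1479, Function('R')(Function('J')(4, -4), -35)), 2) = Pow(Add(1479, Add(Pow(-4, 2), Mul(30, -35))), 2) = Pow(Add(1479, Add(16, -1050)), 2) = Pow(Add(1479, -1034), 2) = Pow(445, 2) = 198025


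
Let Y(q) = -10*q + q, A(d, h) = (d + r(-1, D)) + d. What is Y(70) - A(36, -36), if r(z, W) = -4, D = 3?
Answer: -698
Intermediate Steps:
A(d, h) = -4 + 2*d (A(d, h) = (d - 4) + d = (-4 + d) + d = -4 + 2*d)
Y(q) = -9*q
Y(70) - A(36, -36) = -9*70 - (-4 + 2*36) = -630 - (-4 + 72) = -630 - 1*68 = -630 - 68 = -698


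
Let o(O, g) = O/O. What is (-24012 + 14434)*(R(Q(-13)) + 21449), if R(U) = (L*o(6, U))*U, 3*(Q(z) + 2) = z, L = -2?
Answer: -616679530/3 ≈ -2.0556e+8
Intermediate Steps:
o(O, g) = 1
Q(z) = -2 + z/3
R(U) = -2*U (R(U) = (-2*1)*U = -2*U)
(-24012 + 14434)*(R(Q(-13)) + 21449) = (-24012 + 14434)*(-2*(-2 + (⅓)*(-13)) + 21449) = -9578*(-2*(-2 - 13/3) + 21449) = -9578*(-2*(-19/3) + 21449) = -9578*(38/3 + 21449) = -9578*64385/3 = -616679530/3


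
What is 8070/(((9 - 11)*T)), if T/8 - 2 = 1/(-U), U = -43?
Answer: -57835/232 ≈ -249.29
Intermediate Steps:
T = 696/43 (T = 16 + 8/((-1*(-43))) = 16 + 8/43 = 696/43 ≈ 16.186)
8070/(((9 - 11)*T)) = 8070/(((9 - 11)*(696/43))) = 8070/((-2*696/43)) = 8070/(-1392/43) = 8070*(-43/1392) = -57835/232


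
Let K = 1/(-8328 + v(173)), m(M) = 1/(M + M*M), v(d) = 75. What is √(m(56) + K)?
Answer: √8397886/209076 ≈ 0.013861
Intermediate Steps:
m(M) = 1/(M + M²)
K = -1/8253 (K = 1/(-8328 + 75) = 1/(-8253) = -1/8253 ≈ -0.00012117)
√(m(56) + K) = √(1/(56*(1 + 56)) - 1/8253) = √((1/56)/57 - 1/8253) = √((1/56)*(1/57) - 1/8253) = √(1/3192 - 1/8253) = √(241/1254456) = √8397886/209076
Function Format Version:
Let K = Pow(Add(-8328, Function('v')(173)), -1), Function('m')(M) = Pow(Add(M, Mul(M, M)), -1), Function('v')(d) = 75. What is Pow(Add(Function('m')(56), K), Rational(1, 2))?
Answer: Mul(Rational(1, 209076), Pow(8397886, Rational(1, 2))) ≈ 0.013861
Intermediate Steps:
Function('m')(M) = Pow(Add(M, Pow(M, 2)), -1)
K = Rational(-1, 8253) (K = Pow(Add(-8328, 75), -1) = Pow(-8253, -1) = Rational(-1, 8253) ≈ -0.00012117)
Pow(Add(Function('m')(56), K), Rational(1, 2)) = Pow(Add(Mul(Pow(56, -1), Pow(Add(1, 56), -1)), Rational(-1, 8253)), Rational(1, 2)) = Pow(Add(Mul(Rational(1, 56), Pow(57, -1)), Rational(-1, 8253)), Rational(1, 2)) = Pow(Add(Mul(Rational(1, 56), Rational(1, 57)), Rational(-1, 8253)), Rational(1, 2)) = Pow(Add(Rational(1, 3192), Rational(-1, 8253)), Rational(1, 2)) = Pow(Rational(241, 1254456), Rational(1, 2)) = Mul(Rational(1, 209076), Pow(8397886, Rational(1, 2)))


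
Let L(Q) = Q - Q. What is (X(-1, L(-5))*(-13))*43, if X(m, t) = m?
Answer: 559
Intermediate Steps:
L(Q) = 0
(X(-1, L(-5))*(-13))*43 = -1*(-13)*43 = 13*43 = 559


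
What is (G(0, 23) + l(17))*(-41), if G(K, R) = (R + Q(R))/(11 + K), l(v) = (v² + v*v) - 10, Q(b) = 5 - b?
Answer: -256373/11 ≈ -23307.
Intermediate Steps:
l(v) = -10 + 2*v² (l(v) = (v² + v²) - 10 = 2*v² - 10 = -10 + 2*v²)
G(K, R) = 5/(11 + K) (G(K, R) = (R + (5 - R))/(11 + K) = 5/(11 + K))
(G(0, 23) + l(17))*(-41) = (5/(11 + 0) + (-10 + 2*17²))*(-41) = (5/11 + (-10 + 2*289))*(-41) = (5*(1/11) + (-10 + 578))*(-41) = (5/11 + 568)*(-41) = (6253/11)*(-41) = -256373/11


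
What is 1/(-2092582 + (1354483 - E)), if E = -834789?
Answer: 1/96690 ≈ 1.0342e-5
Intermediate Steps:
1/(-2092582 + (1354483 - E)) = 1/(-2092582 + (1354483 - 1*(-834789))) = 1/(-2092582 + (1354483 + 834789)) = 1/(-2092582 + 2189272) = 1/96690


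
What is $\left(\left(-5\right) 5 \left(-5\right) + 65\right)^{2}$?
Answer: $36100$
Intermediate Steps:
$\left(\left(-5\right) 5 \left(-5\right) + 65\right)^{2} = \left(\left(-25\right) \left(-5\right) + 65\right)^{2} = \left(125 + 65\right)^{2} = 190^{2} = 36100$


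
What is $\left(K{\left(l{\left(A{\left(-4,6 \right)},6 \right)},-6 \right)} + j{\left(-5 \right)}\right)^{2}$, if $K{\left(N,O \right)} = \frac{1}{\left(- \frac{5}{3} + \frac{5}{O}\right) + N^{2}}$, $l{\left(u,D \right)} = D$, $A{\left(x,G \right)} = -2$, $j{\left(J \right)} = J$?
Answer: $\frac{110889}{4489} \approx 24.702$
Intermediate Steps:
$K{\left(N,O \right)} = \frac{1}{- \frac{5}{3} + N^{2} + \frac{5}{O}}$ ($K{\left(N,O \right)} = \frac{1}{\left(\left(-5\right) \frac{1}{3} + \frac{5}{O}\right) + N^{2}} = \frac{1}{\left(- \frac{5}{3} + \frac{5}{O}\right) + N^{2}} = \frac{1}{- \frac{5}{3} + N^{2} + \frac{5}{O}}$)
$\left(K{\left(l{\left(A{\left(-4,6 \right)},6 \right)},-6 \right)} + j{\left(-5 \right)}\right)^{2} = \left(3 \left(-6\right) \frac{1}{15 - -30 + 3 \left(-6\right) 6^{2}} - 5\right)^{2} = \left(3 \left(-6\right) \frac{1}{15 + 30 + 3 \left(-6\right) 36} - 5\right)^{2} = \left(3 \left(-6\right) \frac{1}{15 + 30 - 648} - 5\right)^{2} = \left(3 \left(-6\right) \frac{1}{-603} - 5\right)^{2} = \left(3 \left(-6\right) \left(- \frac{1}{603}\right) - 5\right)^{2} = \left(\frac{2}{67} - 5\right)^{2} = \left(- \frac{333}{67}\right)^{2} = \frac{110889}{4489}$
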